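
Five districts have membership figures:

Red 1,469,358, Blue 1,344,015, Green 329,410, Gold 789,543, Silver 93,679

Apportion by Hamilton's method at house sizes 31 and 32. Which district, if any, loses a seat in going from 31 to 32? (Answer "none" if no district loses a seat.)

At 31 seats: Red 11, Blue 10, Green 3, Gold 6, Silver 1.
At 32 seats: Red 12, Blue 11, Green 2, Gold 6, Silver 1.
Green drops from 3 to 2.

Green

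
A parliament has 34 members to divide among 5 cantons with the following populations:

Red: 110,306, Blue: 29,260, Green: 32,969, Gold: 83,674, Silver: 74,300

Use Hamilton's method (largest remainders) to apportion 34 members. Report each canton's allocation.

Red: 11; Blue: 3; Green: 3; Gold: 9; Silver: 8

Total 330509; standard divisor 330509/34 ≈ 9720.853.
Standard quotas: Red 11.3474, Blue 3.0100, Green 3.3916, Gold 8.6077, Silver 7.6434.
Lower quotas: Red 11, Blue 3, Green 3, Gold 8, Silver 7 (sum 32, leaving 2 seats).
Remainders in descending order: Silver 0.6434, Gold 0.6077, Green 0.3916, Red 0.3474, Blue 0.0100.
The surplus seats go to Silver, Gold.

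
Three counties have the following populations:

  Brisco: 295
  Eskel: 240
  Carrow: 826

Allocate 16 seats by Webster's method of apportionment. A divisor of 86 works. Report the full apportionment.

With modified divisor 86: modified quotas Brisco 3.430, Eskel 2.791, Carrow 9.605.
Rounding to the nearest integer: Brisco 3, Eskel 3, Carrow 10 (total 16).

Brisco 3, Eskel 3, Carrow 10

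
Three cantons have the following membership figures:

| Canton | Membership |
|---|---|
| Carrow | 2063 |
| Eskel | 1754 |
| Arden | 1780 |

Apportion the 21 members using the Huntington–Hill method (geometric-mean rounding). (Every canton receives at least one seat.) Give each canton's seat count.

With divisor 273: modified quotas Carrow 7.557, Eskel 6.425, Arden 6.520.
Geometric-mean thresholds: Carrow √(7·8)=7.483, Eskel √(6·7)=6.481, Arden √(6·7)=6.481.
Each quota rounded against its threshold gives Carrow 8, Eskel 6, Arden 7 (total 21).

Carrow=8, Eskel=6, Arden=7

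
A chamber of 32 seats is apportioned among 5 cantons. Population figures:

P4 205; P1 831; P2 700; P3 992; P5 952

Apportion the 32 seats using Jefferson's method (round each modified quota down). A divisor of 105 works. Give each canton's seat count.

P4 1, P1 7, P2 6, P3 9, P5 9

With modified divisor 105: modified quotas P4 1.952, P1 7.914, P2 6.667, P3 9.448, P5 9.067.
Rounding down: P4 1, P1 7, P2 6, P3 9, P5 9 (total 32).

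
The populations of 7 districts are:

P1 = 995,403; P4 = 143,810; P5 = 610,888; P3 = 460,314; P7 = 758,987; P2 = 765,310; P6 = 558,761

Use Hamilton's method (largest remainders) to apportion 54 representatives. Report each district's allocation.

P1=12; P4=2; P5=8; P3=6; P7=9; P2=10; P6=7

Total 4293473; standard divisor 4293473/54 ≈ 79508.759.
Standard quotas: P1 12.5194, P4 1.8087, P5 7.6833, P3 5.7895, P7 9.5460, P2 9.6255, P6 7.0277.
Lower quotas: P1 12, P4 1, P5 7, P3 5, P7 9, P2 9, P6 7 (sum 50, leaving 4 seats).
Remainders in descending order: P4 0.8087, P3 0.7895, P5 0.6833, P2 0.6255, P7 0.5460, P1 0.5194, P6 0.0277.
The surplus seats go to P4, P3, P5, P2.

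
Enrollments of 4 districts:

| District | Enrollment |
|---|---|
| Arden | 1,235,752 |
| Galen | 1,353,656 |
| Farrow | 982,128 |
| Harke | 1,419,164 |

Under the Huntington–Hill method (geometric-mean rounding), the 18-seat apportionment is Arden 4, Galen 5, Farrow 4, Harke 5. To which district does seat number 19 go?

Arden

Priority for the next seat is population ÷ (√(s·(s+1))).
Priorities: Arden 276322.548, Galen 247142.642, Farrow 219610.497, Harke 259102.712.
Highest priority: Arden.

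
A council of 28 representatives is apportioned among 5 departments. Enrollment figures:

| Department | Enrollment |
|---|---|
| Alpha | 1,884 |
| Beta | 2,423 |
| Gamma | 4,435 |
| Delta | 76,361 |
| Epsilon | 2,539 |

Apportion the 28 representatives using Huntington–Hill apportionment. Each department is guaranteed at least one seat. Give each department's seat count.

With divisor 3193: modified quotas Alpha 0.590, Beta 0.759, Gamma 1.389, Delta 23.915, Epsilon 0.795.
Geometric-mean thresholds: Alpha (min 1), Beta (min 1), Gamma √(1·2)=1.414, Delta √(23·24)=23.495, Epsilon (min 1).
Each quota rounded against its threshold gives Alpha 1, Beta 1, Gamma 1, Delta 24, Epsilon 1 (total 28).

Alpha: 1, Beta: 1, Gamma: 1, Delta: 24, Epsilon: 1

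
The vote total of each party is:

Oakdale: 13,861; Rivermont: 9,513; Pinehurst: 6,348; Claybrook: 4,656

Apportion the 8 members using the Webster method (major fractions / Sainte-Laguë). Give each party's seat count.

Standard divisor 34378/8 ≈ 4297.25; standard quotas: Oakdale 3.226, Rivermont 2.214, Pinehurst 1.477, Claybrook 1.083.
Rounding to the nearest integer gives 3, 2, 1, 1 = 7 seats, so the divisor must be adjusted.
With modified divisor 4100: modified quotas Oakdale 3.381, Rivermont 2.320, Pinehurst 1.548, Claybrook 1.136.
Rounding to the nearest integer: Oakdale 3, Rivermont 2, Pinehurst 2, Claybrook 1 (total 8).

Oakdale 3, Rivermont 2, Pinehurst 2, Claybrook 1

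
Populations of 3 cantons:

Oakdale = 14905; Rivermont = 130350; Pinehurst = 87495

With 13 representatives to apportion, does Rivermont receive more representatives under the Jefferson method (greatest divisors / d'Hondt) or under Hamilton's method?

Jefferson: Oakdale 0, Rivermont 8, Pinehurst 5.
Hamilton: Oakdale 1, Rivermont 7, Pinehurst 5.
Rivermont gets 8 under Jefferson and 7 under Hamilton.

Jefferson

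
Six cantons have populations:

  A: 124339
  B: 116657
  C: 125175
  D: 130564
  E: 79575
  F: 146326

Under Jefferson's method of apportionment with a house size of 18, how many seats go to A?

Standard divisor 722636/18 ≈ 40146.444; standard quotas: A 3.097, B 2.906, C 3.118, D 3.252, E 1.982, F 3.645.
Rounding down gives 3, 2, 3, 3, 1, 3 = 15 seats, so the divisor must be adjusted.
With modified divisor 34600: modified quotas A 3.594, B 3.372, C 3.618, D 3.774, E 2.300, F 4.229.
Rounding down: A 3, B 3, C 3, D 3, E 2, F 4 (total 18).
A receives 3.

3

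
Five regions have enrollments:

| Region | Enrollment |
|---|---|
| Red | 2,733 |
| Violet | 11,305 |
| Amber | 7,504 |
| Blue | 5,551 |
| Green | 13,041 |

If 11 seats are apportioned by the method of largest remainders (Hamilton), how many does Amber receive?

2

The standard divisor is 40134/11 ≈ 3648.545.
Standard quotas: Red 0.7491, Violet 3.0985, Amber 2.0567, Blue 1.5214, Green 3.5743.
Lower quotas: Red 0, Violet 3, Amber 2, Blue 1, Green 3 (sum 9, leaving 2 seats).
Remainders in descending order: Red 0.7491, Green 0.5743, Blue 0.5214, Violet 0.0985, Amber 0.0567.
The surplus seats go to Red, Green.
Amber receives 2.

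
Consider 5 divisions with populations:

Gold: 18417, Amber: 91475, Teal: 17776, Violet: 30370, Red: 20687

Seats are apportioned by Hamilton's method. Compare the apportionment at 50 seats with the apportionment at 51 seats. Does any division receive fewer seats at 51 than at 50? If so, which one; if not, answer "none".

none

At 50 seats: Gold 5, Amber 26, Teal 5, Violet 8, Red 6.
At 51 seats: Gold 5, Amber 26, Teal 5, Violet 9, Red 6.
No division's allocation decreased.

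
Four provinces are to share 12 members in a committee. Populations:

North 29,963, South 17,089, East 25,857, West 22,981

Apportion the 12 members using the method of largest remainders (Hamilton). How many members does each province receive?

Standard divisor: 95890 ÷ 12 ≈ 7990.833.
Standard quotas: North 3.7497, South 2.1386, East 3.2358, West 2.8759.
Lower quotas: North 3, South 2, East 3, West 2 (sum 10, leaving 2 seats).
Remainders in descending order: West 0.8759, North 0.7497, East 0.2358, South 0.1386.
The surplus seats go to West, North.

North 4; South 2; East 3; West 3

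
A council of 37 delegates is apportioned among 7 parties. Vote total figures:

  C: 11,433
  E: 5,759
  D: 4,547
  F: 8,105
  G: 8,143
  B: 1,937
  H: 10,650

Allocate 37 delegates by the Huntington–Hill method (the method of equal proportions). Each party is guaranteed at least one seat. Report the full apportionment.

With divisor 1359: modified quotas C 8.413, E 4.238, D 3.346, F 5.964, G 5.992, B 1.425, H 7.837.
Geometric-mean thresholds: C √(8·9)=8.485, E √(4·5)=4.472, D √(3·4)=3.464, F √(5·6)=5.477, G √(5·6)=5.477, B √(1·2)=1.414, H √(7·8)=7.483.
Each quota rounded against its threshold gives C 8, E 4, D 3, F 6, G 6, B 2, H 8 (total 37).

C=8; E=4; D=3; F=6; G=6; B=2; H=8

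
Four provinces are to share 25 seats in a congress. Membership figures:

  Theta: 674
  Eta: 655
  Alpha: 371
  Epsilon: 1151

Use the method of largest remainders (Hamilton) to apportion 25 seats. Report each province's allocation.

Theta: 6; Eta: 6; Alpha: 3; Epsilon: 10

Standard divisor: 2851 ÷ 25 ≈ 114.04.
Standard quotas: Theta 5.910, Eta 5.744, Alpha 3.253, Epsilon 10.093.
Lower quotas: Theta 5, Eta 5, Alpha 3, Epsilon 10 (sum 23, leaving 2 seats).
Remainders in descending order: Theta 0.910, Eta 0.744, Alpha 0.253, Epsilon 0.093.
The surplus seats go to Theta, Eta.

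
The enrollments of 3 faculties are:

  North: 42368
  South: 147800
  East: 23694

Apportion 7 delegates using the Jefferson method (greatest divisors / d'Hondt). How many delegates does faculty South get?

6

Standard divisor 213862/7 ≈ 30551.714; standard quotas: North 1.387, South 4.838, East 0.776.
Rounding down gives 1, 4, 0 = 5 seats, so the divisor must be adjusted.
With modified divisor 24200: modified quotas North 1.751, South 6.107, East 0.979.
Rounding down: North 1, South 6, East 0 (total 7).
South receives 6.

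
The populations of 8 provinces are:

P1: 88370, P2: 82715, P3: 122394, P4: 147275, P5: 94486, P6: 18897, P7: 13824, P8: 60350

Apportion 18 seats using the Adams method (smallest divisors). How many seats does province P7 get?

1

Standard divisor 628311/18 ≈ 34906.167; standard quotas: P1 2.532, P2 2.370, P3 3.506, P4 4.219, P5 2.707, P6 0.541, P7 0.396, P8 1.729.
Rounding up gives 3, 3, 4, 5, 3, 1, 1, 2 = 22 seats, so the divisor must be adjusted.
With modified divisor 45700: modified quotas P1 1.934, P2 1.810, P3 2.678, P4 3.223, P5 2.068, P6 0.414, P7 0.302, P8 1.321.
Rounding up: P1 2, P2 2, P3 3, P4 4, P5 3, P6 1, P7 1, P8 2 (total 18).
P7 receives 1.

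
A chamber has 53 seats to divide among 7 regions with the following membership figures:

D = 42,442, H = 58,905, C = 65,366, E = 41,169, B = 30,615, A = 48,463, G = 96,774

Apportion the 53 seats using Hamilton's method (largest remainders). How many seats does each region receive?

D 6; H 8; C 9; E 6; B 4; A 7; G 13

Standard divisor: 383734 ÷ 53 ≈ 7240.264.
Standard quotas: D 5.8619, H 8.1358, C 9.0281, E 5.6861, B 4.2284, A 6.6935, G 13.3661.
Lower quotas: D 5, H 8, C 9, E 5, B 4, A 6, G 13 (sum 50, leaving 3 seats).
Remainders in descending order: D 0.8619, A 0.6935, E 0.6861, G 0.3661, B 0.2284, H 0.1358, C 0.0281.
The surplus seats go to D, A, E.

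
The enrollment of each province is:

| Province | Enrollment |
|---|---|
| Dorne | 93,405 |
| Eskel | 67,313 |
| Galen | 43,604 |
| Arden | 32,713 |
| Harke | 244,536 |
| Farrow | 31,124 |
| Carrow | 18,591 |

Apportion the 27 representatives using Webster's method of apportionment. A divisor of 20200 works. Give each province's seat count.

With modified divisor 20200: modified quotas Dorne 4.624, Eskel 3.332, Galen 2.159, Arden 1.619, Harke 12.106, Farrow 1.541, Carrow 0.920.
Rounding to the nearest integer: Dorne 5, Eskel 3, Galen 2, Arden 2, Harke 12, Farrow 2, Carrow 1 (total 27).

Dorne: 5, Eskel: 3, Galen: 2, Arden: 2, Harke: 12, Farrow: 2, Carrow: 1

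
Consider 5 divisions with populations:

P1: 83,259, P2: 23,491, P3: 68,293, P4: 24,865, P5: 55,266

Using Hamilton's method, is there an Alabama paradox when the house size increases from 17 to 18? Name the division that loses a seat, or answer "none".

At 17 seats: P1 5, P2 2, P3 4, P4 2, P5 4.
At 18 seats: P1 6, P2 1, P3 5, P4 2, P5 4.
P2 drops from 2 to 1.

P2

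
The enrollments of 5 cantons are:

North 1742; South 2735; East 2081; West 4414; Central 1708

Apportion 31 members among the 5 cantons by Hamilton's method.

The standard divisor is 12680/31 ≈ 409.032.
Standard quotas: North 4.259, South 6.687, East 5.088, West 10.791, Central 4.176.
Lower quotas: North 4, South 6, East 5, West 10, Central 4 (sum 29, leaving 2 seats).
Remainders in descending order: West 0.791, South 0.687, North 0.259, Central 0.176, East 0.088.
The surplus seats go to West, South.

North 4; South 7; East 5; West 11; Central 4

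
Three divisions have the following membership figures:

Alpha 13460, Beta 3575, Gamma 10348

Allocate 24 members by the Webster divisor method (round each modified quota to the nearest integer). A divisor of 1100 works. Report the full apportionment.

With modified divisor 1100: modified quotas Alpha 12.236, Beta 3.250, Gamma 9.407.
Rounding to the nearest integer: Alpha 12, Beta 3, Gamma 9 (total 24).

Alpha: 12, Beta: 3, Gamma: 9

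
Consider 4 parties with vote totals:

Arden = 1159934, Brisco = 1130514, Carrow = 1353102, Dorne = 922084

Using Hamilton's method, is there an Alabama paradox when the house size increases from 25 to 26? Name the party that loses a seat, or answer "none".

none

At 25 seats: Arden 6, Brisco 6, Carrow 8, Dorne 5.
At 26 seats: Arden 7, Brisco 6, Carrow 8, Dorne 5.
No party's allocation decreased.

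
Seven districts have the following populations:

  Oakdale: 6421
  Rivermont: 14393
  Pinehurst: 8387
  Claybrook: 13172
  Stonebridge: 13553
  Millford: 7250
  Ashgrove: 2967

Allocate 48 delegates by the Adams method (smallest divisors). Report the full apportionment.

Oakdale: 5; Rivermont: 10; Pinehurst: 6; Claybrook: 9; Stonebridge: 10; Millford: 5; Ashgrove: 3

Standard divisor 66143/48 ≈ 1377.979; standard quotas: Oakdale 4.660, Rivermont 10.445, Pinehurst 6.086, Claybrook 9.559, Stonebridge 9.835, Millford 5.261, Ashgrove 2.153.
Rounding up gives 5, 11, 7, 10, 10, 6, 3 = 52 seats, so the divisor must be adjusted.
With modified divisor 1467.54: modified quotas Oakdale 4.375, Rivermont 9.808, Pinehurst 5.715, Claybrook 8.976, Stonebridge 9.235, Millford 4.940, Ashgrove 2.022.
Rounding up: Oakdale 5, Rivermont 10, Pinehurst 6, Claybrook 9, Stonebridge 10, Millford 5, Ashgrove 3 (total 48).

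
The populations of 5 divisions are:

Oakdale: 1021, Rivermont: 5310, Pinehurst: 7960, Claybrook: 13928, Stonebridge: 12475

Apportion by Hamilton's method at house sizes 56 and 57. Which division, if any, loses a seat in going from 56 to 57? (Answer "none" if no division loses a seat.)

Oakdale

At 56 seats: Oakdale 2, Rivermont 7, Pinehurst 11, Claybrook 19, Stonebridge 17.
At 57 seats: Oakdale 1, Rivermont 7, Pinehurst 11, Claybrook 20, Stonebridge 18.
Oakdale drops from 2 to 1.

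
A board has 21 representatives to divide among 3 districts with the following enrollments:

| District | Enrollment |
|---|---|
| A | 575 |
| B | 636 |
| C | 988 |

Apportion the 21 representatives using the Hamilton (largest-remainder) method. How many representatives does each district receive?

A=6, B=6, C=9

Total 2199; standard divisor 2199/21 ≈ 104.714.
Standard quotas: A 5.491, B 6.074, C 9.435.
Lower quotas: A 5, B 6, C 9 (sum 20, leaving 1 seat).
Remainders in descending order: A 0.491, C 0.435, B 0.074.
The surplus seat goes to A.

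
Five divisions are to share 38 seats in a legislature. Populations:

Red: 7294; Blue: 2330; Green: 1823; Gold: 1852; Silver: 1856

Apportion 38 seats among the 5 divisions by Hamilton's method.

Red=18; Blue=6; Green=4; Gold=5; Silver=5

The standard divisor is 15155/38 ≈ 398.816.
Standard quotas: Red 18.2891, Blue 5.8423, Green 4.5710, Gold 4.6437, Silver 4.6538.
Lower quotas: Red 18, Blue 5, Green 4, Gold 4, Silver 4 (sum 35, leaving 3 seats).
Remainders in descending order: Blue 0.8423, Silver 0.6538, Gold 0.6437, Green 0.5710, Red 0.2891.
The surplus seats go to Blue, Silver, Gold.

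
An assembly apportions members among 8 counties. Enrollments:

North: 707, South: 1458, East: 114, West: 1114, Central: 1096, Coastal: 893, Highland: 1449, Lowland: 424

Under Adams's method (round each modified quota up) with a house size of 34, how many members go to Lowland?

2

Standard divisor 7255/34 ≈ 213.382; standard quotas: North 3.313, South 6.833, East 0.534, West 5.221, Central 5.136, Coastal 4.185, Highland 6.791, Lowland 1.987.
Rounding up gives 4, 7, 1, 6, 6, 5, 7, 2 = 38 seats, so the divisor must be adjusted.
With modified divisor 240: modified quotas North 2.946, South 6.075, East 0.475, West 4.642, Central 4.567, Coastal 3.721, Highland 6.037, Lowland 1.767.
Rounding up: North 3, South 7, East 1, West 5, Central 5, Coastal 4, Highland 7, Lowland 2 (total 34).
Lowland receives 2.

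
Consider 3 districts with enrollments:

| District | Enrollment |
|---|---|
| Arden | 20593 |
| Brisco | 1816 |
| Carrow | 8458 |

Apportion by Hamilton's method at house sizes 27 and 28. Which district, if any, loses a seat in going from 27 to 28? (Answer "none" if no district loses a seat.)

Brisco

At 27 seats: Arden 18, Brisco 2, Carrow 7.
At 28 seats: Arden 19, Brisco 1, Carrow 8.
Brisco drops from 2 to 1.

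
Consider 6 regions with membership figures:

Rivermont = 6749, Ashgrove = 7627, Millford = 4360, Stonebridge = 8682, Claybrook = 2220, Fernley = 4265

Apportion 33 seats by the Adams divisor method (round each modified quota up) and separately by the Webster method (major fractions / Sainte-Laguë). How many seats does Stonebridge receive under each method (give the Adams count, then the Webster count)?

8 and 9

Adams: Rivermont 7, Ashgrove 7, Millford 4, Stonebridge 8, Claybrook 3, Fernley 4.
Webster: Rivermont 7, Ashgrove 7, Millford 4, Stonebridge 9, Claybrook 2, Fernley 4.
Stonebridge gets 8 under Adams and 9 under Webster.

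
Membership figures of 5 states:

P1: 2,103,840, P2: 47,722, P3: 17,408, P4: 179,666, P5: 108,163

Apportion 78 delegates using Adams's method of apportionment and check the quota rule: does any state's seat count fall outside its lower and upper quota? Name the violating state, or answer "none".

Standard quotas: P1 66.794, P2 1.515, P3 0.553, P4 5.704, P5 3.434.
Adams allocation: P1 65, P2 2, P3 1, P4 6, P5 4.
P1 has quota 66.794 (lower 66, upper 67) but receives 65 — outside the quota interval.

P1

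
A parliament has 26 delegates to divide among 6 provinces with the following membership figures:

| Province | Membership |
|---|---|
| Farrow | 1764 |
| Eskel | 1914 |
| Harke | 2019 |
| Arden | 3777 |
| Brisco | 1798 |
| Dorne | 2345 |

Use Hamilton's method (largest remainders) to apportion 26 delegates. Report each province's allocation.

Standard divisor: 13617 ÷ 26 ≈ 523.731.
Standard quotas: Farrow 3.368, Eskel 3.655, Harke 3.855, Arden 7.212, Brisco 3.433, Dorne 4.477.
Lower quotas: Farrow 3, Eskel 3, Harke 3, Arden 7, Brisco 3, Dorne 4 (sum 23, leaving 3 seats).
Remainders in descending order: Harke 0.855, Eskel 0.655, Dorne 0.477, Brisco 0.433, Farrow 0.368, Arden 0.212.
Largest remainders: Harke, Eskel, Dorne receive the extra seats.

Farrow=3; Eskel=4; Harke=4; Arden=7; Brisco=3; Dorne=5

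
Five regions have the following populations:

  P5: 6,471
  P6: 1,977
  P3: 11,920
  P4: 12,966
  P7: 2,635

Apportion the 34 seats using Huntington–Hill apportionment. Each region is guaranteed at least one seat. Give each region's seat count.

With divisor 1057: modified quotas P5 6.122, P6 1.870, P3 11.277, P4 12.267, P7 2.493.
Geometric-mean thresholds: P5 √(6·7)=6.481, P6 √(1·2)=1.414, P3 √(11·12)=11.489, P4 √(12·13)=12.490, P7 √(2·3)=2.449.
Each quota rounded against its threshold gives P5 6, P6 2, P3 11, P4 12, P7 3 (total 34).

P5: 6; P6: 2; P3: 11; P4: 12; P7: 3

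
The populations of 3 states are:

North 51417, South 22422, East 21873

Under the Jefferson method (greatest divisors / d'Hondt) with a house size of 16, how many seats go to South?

4

Standard divisor 95712/16 ≈ 5982; standard quotas: North 8.595, South 3.748, East 3.656.
Rounding down gives 8, 3, 3 = 14 seats, so the divisor must be adjusted.
With modified divisor 5500: modified quotas North 9.349, South 4.077, East 3.977.
Rounding down: North 9, South 4, East 3 (total 16).
South receives 4.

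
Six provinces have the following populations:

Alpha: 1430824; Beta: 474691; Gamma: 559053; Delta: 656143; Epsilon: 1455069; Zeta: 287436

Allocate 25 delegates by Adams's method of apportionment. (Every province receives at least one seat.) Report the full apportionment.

Alpha 7; Beta 3; Gamma 3; Delta 3; Epsilon 7; Zeta 2

Standard divisor 4863216/25 ≈ 194528.64; standard quotas: Alpha 7.355, Beta 2.440, Gamma 2.874, Delta 3.373, Epsilon 7.480, Zeta 1.478.
Rounding up gives 8, 3, 3, 4, 8, 2 = 28 seats, so the divisor must be adjusted.
With modified divisor 228000: modified quotas Alpha 6.276, Beta 2.082, Gamma 2.452, Delta 2.878, Epsilon 6.382, Zeta 1.261.
Rounding up: Alpha 7, Beta 3, Gamma 3, Delta 3, Epsilon 7, Zeta 2 (total 25).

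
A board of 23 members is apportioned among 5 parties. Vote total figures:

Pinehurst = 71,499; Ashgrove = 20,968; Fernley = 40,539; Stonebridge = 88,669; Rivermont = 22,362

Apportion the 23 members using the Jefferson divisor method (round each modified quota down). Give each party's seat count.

Standard divisor 244037/23 ≈ 10610.304; standard quotas: Pinehurst 6.739, Ashgrove 1.976, Fernley 3.821, Stonebridge 8.357, Rivermont 2.108.
Rounding down gives 6, 1, 3, 8, 2 = 20 seats, so the divisor must be adjusted.
With modified divisor 10000: modified quotas Pinehurst 7.150, Ashgrove 2.097, Fernley 4.054, Stonebridge 8.867, Rivermont 2.236.
Rounding down: Pinehurst 7, Ashgrove 2, Fernley 4, Stonebridge 8, Rivermont 2 (total 23).

Pinehurst=7; Ashgrove=2; Fernley=4; Stonebridge=8; Rivermont=2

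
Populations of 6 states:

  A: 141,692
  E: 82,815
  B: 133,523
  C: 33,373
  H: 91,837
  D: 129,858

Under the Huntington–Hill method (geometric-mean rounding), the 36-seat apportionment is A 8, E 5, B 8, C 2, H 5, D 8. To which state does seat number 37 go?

Priority for the next seat is population ÷ (√(s·(s+1))).
Priorities: A 16698.562, E 15119.881, B 15735.836, C 13624.470, H 16767.066, D 15303.912.
Highest priority: H.

H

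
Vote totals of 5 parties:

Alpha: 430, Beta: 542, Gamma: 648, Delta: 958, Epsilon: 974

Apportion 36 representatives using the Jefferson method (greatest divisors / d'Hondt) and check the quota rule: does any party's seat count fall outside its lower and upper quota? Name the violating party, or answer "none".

none

Standard quotas: Alpha 4.358, Beta 5.493, Gamma 6.568, Delta 9.709, Epsilon 9.872.
Jefferson allocation: Alpha 4, Beta 5, Gamma 7, Delta 10, Epsilon 10.
Every allocation lies between the lower and upper quota.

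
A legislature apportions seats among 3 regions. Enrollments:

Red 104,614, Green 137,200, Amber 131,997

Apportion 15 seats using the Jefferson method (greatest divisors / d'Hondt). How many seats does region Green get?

Standard divisor 373811/15 ≈ 24920.733; standard quotas: Red 4.198, Green 5.505, Amber 5.297.
Rounding down gives 4, 5, 5 = 14 seats, so the divisor must be adjusted.
With modified divisor 22400: modified quotas Red 4.670, Green 6.125, Amber 5.893.
Rounding down: Red 4, Green 6, Amber 5 (total 15).
Green receives 6.

6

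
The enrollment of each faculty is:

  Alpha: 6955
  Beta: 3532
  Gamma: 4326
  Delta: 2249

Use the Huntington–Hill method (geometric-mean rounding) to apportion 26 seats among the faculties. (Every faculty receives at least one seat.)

With divisor 656: modified quotas Alpha 10.602, Beta 5.384, Gamma 6.595, Delta 3.428.
Geometric-mean thresholds: Alpha √(10·11)=10.488, Beta √(5·6)=5.477, Gamma √(6·7)=6.481, Delta √(3·4)=3.464.
Each quota rounded against its threshold gives Alpha 11, Beta 5, Gamma 7, Delta 3 (total 26).

Alpha=11, Beta=5, Gamma=7, Delta=3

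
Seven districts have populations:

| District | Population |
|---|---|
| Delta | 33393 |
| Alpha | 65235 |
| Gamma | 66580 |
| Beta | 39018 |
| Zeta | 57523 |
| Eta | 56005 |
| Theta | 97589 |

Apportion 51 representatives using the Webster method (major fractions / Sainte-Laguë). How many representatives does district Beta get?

Standard divisor 415343/51 ≈ 8143.98; standard quotas: Delta 4.100, Alpha 8.010, Gamma 8.175, Beta 4.791, Zeta 7.063, Eta 6.877, Theta 11.983.
Rounding to the nearest integer gives Delta 4, Alpha 8, Gamma 8, Beta 5, Zeta 7, Eta 7, Theta 12 — total 51, matching the house size, so no adjustment is needed.
Beta receives 5.

5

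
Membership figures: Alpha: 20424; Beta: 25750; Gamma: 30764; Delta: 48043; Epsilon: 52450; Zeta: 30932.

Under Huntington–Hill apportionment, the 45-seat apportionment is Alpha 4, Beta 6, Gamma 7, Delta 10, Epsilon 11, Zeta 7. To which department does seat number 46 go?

Priority for the next seat is population ÷ (√(s·(s+1))).
Priorities: Alpha 4566.945, Beta 3973.311, Gamma 4111.012, Delta 4580.720, Epsilon 4565.187, Zeta 4133.462.
Highest priority: Delta.

Delta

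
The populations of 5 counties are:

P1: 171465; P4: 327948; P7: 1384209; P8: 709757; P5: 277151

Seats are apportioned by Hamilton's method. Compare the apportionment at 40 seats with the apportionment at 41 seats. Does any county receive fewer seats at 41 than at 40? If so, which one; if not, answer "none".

none

At 40 seats: P1 2, P4 5, P7 19, P8 10, P5 4.
At 41 seats: P1 2, P4 5, P7 20, P8 10, P5 4.
No county's allocation decreased.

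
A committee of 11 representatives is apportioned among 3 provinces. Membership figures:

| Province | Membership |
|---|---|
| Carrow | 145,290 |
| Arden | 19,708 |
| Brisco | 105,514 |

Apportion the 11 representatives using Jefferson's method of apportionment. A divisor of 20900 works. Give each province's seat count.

With modified divisor 20900: modified quotas Carrow 6.952, Arden 0.943, Brisco 5.049.
Rounding down: Carrow 6, Arden 0, Brisco 5 (total 11).

Carrow 6; Arden 0; Brisco 5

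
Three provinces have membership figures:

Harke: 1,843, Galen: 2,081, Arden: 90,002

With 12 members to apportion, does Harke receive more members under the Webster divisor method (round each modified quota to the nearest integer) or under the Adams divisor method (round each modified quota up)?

Webster: Harke 0, Galen 0, Arden 12.
Adams: Harke 1, Galen 1, Arden 10.
Harke gets 0 under Webster and 1 under Adams.

Adams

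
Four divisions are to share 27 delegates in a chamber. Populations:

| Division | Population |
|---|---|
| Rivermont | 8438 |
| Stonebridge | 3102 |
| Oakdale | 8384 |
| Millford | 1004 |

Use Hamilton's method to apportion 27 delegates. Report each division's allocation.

Rivermont 11, Stonebridge 4, Oakdale 11, Millford 1

Total 20928; standard divisor 20928/27 ≈ 775.111.
Standard quotas: Rivermont 10.8862, Stonebridge 4.0020, Oakdale 10.8165, Millford 1.2953.
Lower quotas: Rivermont 10, Stonebridge 4, Oakdale 10, Millford 1 (sum 25, leaving 2 seats).
Remainders in descending order: Rivermont 0.8862, Oakdale 0.8165, Millford 0.2953, Stonebridge 0.0020.
The surplus seats go to Rivermont, Oakdale.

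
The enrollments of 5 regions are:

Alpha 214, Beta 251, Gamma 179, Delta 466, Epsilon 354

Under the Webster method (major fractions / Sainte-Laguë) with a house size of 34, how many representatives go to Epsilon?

Standard divisor 1464/34 ≈ 43.059; standard quotas: Alpha 4.970, Beta 5.829, Gamma 4.157, Delta 10.822, Epsilon 8.221.
Rounding to the nearest integer gives Alpha 5, Beta 6, Gamma 4, Delta 11, Epsilon 8 — total 34, matching the house size, so no adjustment is needed.
Epsilon receives 8.

8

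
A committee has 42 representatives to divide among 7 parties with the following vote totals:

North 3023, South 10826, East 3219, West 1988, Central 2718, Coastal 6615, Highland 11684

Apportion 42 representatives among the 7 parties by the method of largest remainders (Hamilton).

North 3, South 11, East 4, West 2, Central 3, Coastal 7, Highland 12

Total 40073; standard divisor 40073/42 ≈ 954.119.
Standard quotas: North 3.1684, South 11.3466, East 3.3738, West 2.0836, Central 2.8487, Coastal 6.9331, Highland 12.2459.
Lower quotas: North 3, South 11, East 3, West 2, Central 2, Coastal 6, Highland 12 (sum 39, leaving 3 seats).
Remainders in descending order: Coastal 0.9331, Central 0.8487, East 0.3738, South 0.3466, Highland 0.2459, North 0.1684, West 0.0836.
The surplus seats go to Coastal, Central, East.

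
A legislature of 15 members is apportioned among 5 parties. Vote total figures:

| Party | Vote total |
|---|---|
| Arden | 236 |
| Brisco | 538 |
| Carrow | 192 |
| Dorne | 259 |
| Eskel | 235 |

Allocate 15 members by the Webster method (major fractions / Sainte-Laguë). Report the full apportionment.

Arden=2, Brisco=6, Carrow=2, Dorne=3, Eskel=2

Standard divisor 1460/15 ≈ 97.333; standard quotas: Arden 2.425, Brisco 5.527, Carrow 1.973, Dorne 2.661, Eskel 2.414.
Rounding to the nearest integer gives Arden 2, Brisco 6, Carrow 2, Dorne 3, Eskel 2 — total 15, matching the house size, so no adjustment is needed.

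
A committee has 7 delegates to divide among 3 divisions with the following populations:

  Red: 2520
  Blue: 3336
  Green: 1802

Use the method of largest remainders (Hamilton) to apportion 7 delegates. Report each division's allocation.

Standard divisor: 7658 ÷ 7 = 1094.
Standard quotas: Red 2.303, Blue 3.049, Green 1.647.
Lower quotas: Red 2, Blue 3, Green 1 (sum 6, leaving 1 seat).
Remainders in descending order: Green 0.647, Red 0.303, Blue 0.049.
The surplus seat goes to Green.

Red: 2, Blue: 3, Green: 2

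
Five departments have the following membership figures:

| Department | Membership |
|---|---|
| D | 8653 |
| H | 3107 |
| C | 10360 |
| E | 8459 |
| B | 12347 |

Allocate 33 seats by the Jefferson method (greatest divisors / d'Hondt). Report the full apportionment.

Standard divisor 42926/33 ≈ 1300.788; standard quotas: D 6.652, H 2.389, C 7.964, E 6.503, B 9.492.
Rounding down gives 6, 2, 7, 6, 9 = 30 seats, so the divisor must be adjusted.
With modified divisor 1220: modified quotas D 7.093, H 2.547, C 8.492, E 6.934, B 10.120.
Rounding down: D 7, H 2, C 8, E 6, B 10 (total 33).

D 7, H 2, C 8, E 6, B 10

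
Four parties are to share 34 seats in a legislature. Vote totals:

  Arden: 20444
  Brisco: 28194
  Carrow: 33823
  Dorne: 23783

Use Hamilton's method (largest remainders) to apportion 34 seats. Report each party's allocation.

Arden: 6, Brisco: 9, Carrow: 11, Dorne: 8

The standard divisor is 106244/34 ≈ 3124.824.
Standard quotas: Arden 6.5424, Brisco 9.0226, Carrow 10.8240, Dorne 7.6110.
Lower quotas: Arden 6, Brisco 9, Carrow 10, Dorne 7 (sum 32, leaving 2 seats).
Remainders in descending order: Carrow 0.8240, Dorne 0.6110, Arden 0.5424, Brisco 0.0226.
Largest remainders: Carrow, Dorne receive the extra seats.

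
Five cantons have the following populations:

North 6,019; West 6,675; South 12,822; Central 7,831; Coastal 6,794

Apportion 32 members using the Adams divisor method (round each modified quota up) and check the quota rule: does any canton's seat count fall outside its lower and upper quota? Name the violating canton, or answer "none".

Standard quotas: North 4.798, West 5.321, South 10.222, Central 6.243, Coastal 5.416.
Adams allocation: North 5, West 5, South 10, Central 6, Coastal 6.
Every allocation lies between the lower and upper quota.

none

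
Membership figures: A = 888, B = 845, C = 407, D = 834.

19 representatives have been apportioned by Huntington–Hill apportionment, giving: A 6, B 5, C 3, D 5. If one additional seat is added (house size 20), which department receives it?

Priority for the next seat is population ÷ (√(s·(s+1))).
Priorities: A 137.021, B 154.275, C 117.491, D 152.267.
Highest priority: B.

B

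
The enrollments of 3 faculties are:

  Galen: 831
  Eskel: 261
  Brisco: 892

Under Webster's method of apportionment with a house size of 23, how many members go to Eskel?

3

Standard divisor 1984/23 ≈ 86.261; standard quotas: Galen 9.634, Eskel 3.026, Brisco 10.341.
Rounding to the nearest integer gives Galen 10, Eskel 3, Brisco 10 — total 23, matching the house size, so no adjustment is needed.
Eskel receives 3.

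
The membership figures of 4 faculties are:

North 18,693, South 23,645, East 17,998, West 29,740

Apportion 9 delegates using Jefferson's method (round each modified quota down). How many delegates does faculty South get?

2

Standard divisor 90076/9 ≈ 10008.444; standard quotas: North 1.868, South 2.363, East 1.798, West 2.971.
Rounding down gives 1, 2, 1, 2 = 6 seats, so the divisor must be adjusted.
With modified divisor 8400: modified quotas North 2.225, South 2.815, East 2.143, West 3.540.
Rounding down: North 2, South 2, East 2, West 3 (total 9).
South receives 2.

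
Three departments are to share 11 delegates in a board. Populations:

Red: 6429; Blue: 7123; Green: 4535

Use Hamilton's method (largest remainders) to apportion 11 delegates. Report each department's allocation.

The standard divisor is 18087/11 ≈ 1644.273.
Standard quotas: Red 3.9099, Blue 4.3320, Green 2.7581.
Lower quotas: Red 3, Blue 4, Green 2 (sum 9, leaving 2 seats).
Remainders in descending order: Red 0.9099, Green 0.7581, Blue 0.3320.
Largest remainders: Red, Green receive the extra seats.

Red 4; Blue 4; Green 3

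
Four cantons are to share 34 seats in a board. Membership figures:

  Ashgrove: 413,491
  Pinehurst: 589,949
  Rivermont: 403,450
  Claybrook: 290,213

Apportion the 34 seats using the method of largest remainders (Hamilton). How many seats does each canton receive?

The standard divisor is 1697103/34 ≈ 49914.794.
Standard quotas: Ashgrove 8.2839, Pinehurst 11.8191, Rivermont 8.0828, Claybrook 5.8142.
Lower quotas: Ashgrove 8, Pinehurst 11, Rivermont 8, Claybrook 5 (sum 32, leaving 2 seats).
Remainders in descending order: Pinehurst 0.8191, Claybrook 0.8142, Ashgrove 0.2839, Rivermont 0.0828.
The surplus seats go to Pinehurst, Claybrook.

Ashgrove: 8, Pinehurst: 12, Rivermont: 8, Claybrook: 6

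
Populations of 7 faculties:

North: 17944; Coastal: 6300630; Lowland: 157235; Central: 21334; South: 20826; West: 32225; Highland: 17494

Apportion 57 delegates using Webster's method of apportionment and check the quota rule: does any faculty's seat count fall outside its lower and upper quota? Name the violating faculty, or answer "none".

Standard quotas: North 0.156, Coastal 54.682, Lowland 1.365, Central 0.185, South 0.181, West 0.280, Highland 0.152.
Webster allocation: North 0, Coastal 56, Lowland 1, Central 0, South 0, West 0, Highland 0.
Coastal has quota 54.682 (lower 54, upper 55) but receives 56 — outside the quota interval.

Coastal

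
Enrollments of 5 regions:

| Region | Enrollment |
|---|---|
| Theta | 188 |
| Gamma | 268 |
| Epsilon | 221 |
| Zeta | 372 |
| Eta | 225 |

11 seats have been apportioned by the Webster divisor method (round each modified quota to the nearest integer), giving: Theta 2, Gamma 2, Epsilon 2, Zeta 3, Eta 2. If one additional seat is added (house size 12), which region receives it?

Gamma

Priority for the next seat is population ÷ (current seats + 0.5).
Priorities: Theta 75.200, Gamma 107.200, Epsilon 88.400, Zeta 106.286, Eta 90.000.
Highest priority: Gamma.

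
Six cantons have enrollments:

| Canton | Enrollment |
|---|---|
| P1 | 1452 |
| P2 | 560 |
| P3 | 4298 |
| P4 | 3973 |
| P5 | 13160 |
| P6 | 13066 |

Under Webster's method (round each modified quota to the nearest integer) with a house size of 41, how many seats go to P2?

1

Standard divisor 36509/41 ≈ 890.463; standard quotas: P1 1.631, P2 0.629, P3 4.827, P4 4.462, P5 14.779, P6 14.673.
Rounding to the nearest integer gives 2, 1, 5, 4, 15, 15 = 42 seats, so the divisor must be adjusted.
With modified divisor 904: modified quotas P1 1.606, P2 0.619, P3 4.754, P4 4.395, P5 14.558, P6 14.454.
Rounding to the nearest integer: P1 2, P2 1, P3 5, P4 4, P5 15, P6 14 (total 41).
P2 receives 1.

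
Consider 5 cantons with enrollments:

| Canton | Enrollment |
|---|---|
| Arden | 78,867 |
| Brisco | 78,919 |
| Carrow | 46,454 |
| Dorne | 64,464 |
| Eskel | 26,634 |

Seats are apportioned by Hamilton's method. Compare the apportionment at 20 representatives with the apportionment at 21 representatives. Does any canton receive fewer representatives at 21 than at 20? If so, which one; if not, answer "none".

Dorne

At 20 seats: Arden 5, Brisco 5, Carrow 3, Dorne 5, Eskel 2.
At 21 seats: Arden 6, Brisco 6, Carrow 3, Dorne 4, Eskel 2.
Dorne drops from 5 to 4.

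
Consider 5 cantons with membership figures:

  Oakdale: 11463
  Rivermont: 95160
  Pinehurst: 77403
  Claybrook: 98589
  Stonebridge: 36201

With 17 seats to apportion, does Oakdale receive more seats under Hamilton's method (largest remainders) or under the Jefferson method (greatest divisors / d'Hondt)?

Hamilton: Oakdale 1, Rivermont 5, Pinehurst 4, Claybrook 5, Stonebridge 2.
Jefferson: Oakdale 0, Rivermont 5, Pinehurst 4, Claybrook 6, Stonebridge 2.
Oakdale gets 1 under Hamilton and 0 under Jefferson.

Hamilton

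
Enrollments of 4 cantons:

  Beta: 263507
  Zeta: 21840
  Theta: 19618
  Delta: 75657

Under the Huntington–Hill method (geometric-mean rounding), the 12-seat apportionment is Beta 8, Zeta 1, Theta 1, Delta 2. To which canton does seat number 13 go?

Beta

Priority for the next seat is population ÷ (√(s·(s+1))).
Priorities: Beta 31054.598, Zeta 15443.212, Theta 13872.021, Delta 30886.841.
Highest priority: Beta.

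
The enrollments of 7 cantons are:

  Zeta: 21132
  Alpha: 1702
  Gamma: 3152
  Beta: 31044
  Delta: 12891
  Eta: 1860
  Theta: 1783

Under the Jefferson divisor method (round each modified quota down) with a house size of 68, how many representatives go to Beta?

30

Standard divisor 73564/68 ≈ 1081.824; standard quotas: Zeta 19.534, Alpha 1.573, Gamma 2.914, Beta 28.696, Delta 11.916, Eta 1.719, Theta 1.648.
Rounding down gives 19, 1, 2, 28, 11, 1, 1 = 63 seats, so the divisor must be adjusted.
With modified divisor 1020: modified quotas Zeta 20.718, Alpha 1.669, Gamma 3.090, Beta 30.435, Delta 12.638, Eta 1.824, Theta 1.748.
Rounding down: Zeta 20, Alpha 1, Gamma 3, Beta 30, Delta 12, Eta 1, Theta 1 (total 68).
Beta receives 30.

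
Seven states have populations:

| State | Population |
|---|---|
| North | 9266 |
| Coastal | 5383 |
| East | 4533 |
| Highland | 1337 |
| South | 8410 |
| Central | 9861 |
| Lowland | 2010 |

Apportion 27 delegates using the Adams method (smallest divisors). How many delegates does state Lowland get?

Standard divisor 40800/27 ≈ 1511.111; standard quotas: North 6.132, Coastal 3.562, East 3.000, Highland 0.885, South 5.565, Central 6.526, Lowland 1.330.
Rounding up gives 7, 4, 3, 1, 6, 7, 2 = 30 seats, so the divisor must be adjusted.
With modified divisor 1700: modified quotas North 5.451, Coastal 3.166, East 2.666, Highland 0.786, South 4.947, Central 5.801, Lowland 1.182.
Rounding up: North 6, Coastal 4, East 3, Highland 1, South 5, Central 6, Lowland 2 (total 27).
Lowland receives 2.

2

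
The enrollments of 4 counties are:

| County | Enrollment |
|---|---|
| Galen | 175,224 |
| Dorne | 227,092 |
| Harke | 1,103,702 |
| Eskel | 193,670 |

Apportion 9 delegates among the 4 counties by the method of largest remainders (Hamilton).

Galen 1, Dorne 1, Harke 6, Eskel 1

The standard divisor is 1699688/9 ≈ 188854.222.
Standard quotas: Galen 0.9278, Dorne 1.2025, Harke 5.8442, Eskel 1.0255.
Lower quotas: Galen 0, Dorne 1, Harke 5, Eskel 1 (sum 7, leaving 2 seats).
Remainders in descending order: Galen 0.9278, Harke 0.8442, Dorne 0.2025, Eskel 0.0255.
The surplus seats go to Galen, Harke.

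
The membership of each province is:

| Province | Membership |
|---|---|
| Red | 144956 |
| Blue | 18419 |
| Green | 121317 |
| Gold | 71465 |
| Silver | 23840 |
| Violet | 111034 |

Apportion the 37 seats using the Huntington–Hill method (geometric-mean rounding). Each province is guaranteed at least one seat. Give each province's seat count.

Red: 11, Blue: 1, Green: 9, Gold: 5, Silver: 2, Violet: 9

With divisor 13067: modified quotas Red 11.093, Blue 1.410, Green 9.284, Gold 5.469, Silver 1.824, Violet 8.497.
Geometric-mean thresholds: Red √(11·12)=11.489, Blue √(1·2)=1.414, Green √(9·10)=9.487, Gold √(5·6)=5.477, Silver √(1·2)=1.414, Violet √(8·9)=8.485.
Each quota rounded against its threshold gives Red 11, Blue 1, Green 9, Gold 5, Silver 2, Violet 9 (total 37).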